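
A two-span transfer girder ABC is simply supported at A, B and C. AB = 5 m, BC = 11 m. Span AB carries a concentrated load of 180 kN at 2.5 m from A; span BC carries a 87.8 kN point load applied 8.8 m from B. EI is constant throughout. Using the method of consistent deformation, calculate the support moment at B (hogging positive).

Release continuity at B by inserting a hinge; the redundant is the internal moment M_B. The primary structure is two simply-supported spans AB and BC.
Rotations at B on the released spans (each span's end-slope, ×1/EI):
  span AB: point load 180 at a = 2.5: Pab(L + a)/(6LEI) = 281.2/EI
  span BC: point load 87.8 at a = 8.8: Pab(L + b)/(6LEI) = 340/EI
  relative rotation θ_0 = (281.2 + 340)/EI = 621.2/EI
A unit hogging moment at B produces rotation L₁/(3EI) + L₂/(3EI) = 5.333/EI.
Compatibility: M_B·(L₁+L₂)/(3EI) = θ_0, giving M_B = 116.5 kN·m (hogging).

M_B = 116.5 kN·m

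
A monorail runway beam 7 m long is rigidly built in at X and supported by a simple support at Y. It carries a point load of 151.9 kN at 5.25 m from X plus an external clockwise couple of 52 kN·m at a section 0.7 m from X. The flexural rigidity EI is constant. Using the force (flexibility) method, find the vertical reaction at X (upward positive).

R_X = 53.66 kN

Choose R_Y as the redundant. The primary structure is the cantilever fixed at X.
Deflection at Y on the released cantilever, summing each load's contribution:
  point load 151.9 at a = 5.25: Pa²(3L − a)/(6EI) = 10990/EI
  clockwise couple 52 at a = 0.7: M₀a(2L − a)/(2EI) = 242.1/EI
  δ_0 = 11232/EI
Flexibility coefficient — unit upward force at Y: δ_{YY} = L³/(3EI) = 114.3/EI.
Compatibility at Y: δ_0 − R_Y·δ_{YY} = 0, so R_Y = 11232/114.3 = 98.24 kN.
Vertical equilibrium: R_X = ΣP − R_Y = 151.9 − 98.24 = 53.66 kN.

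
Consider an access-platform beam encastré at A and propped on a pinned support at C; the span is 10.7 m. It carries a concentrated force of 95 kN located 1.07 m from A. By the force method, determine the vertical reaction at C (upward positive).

Take the reaction at C as the redundant and release it; the primary structure is a cantilever fixed at A.
Free-end deflection of the primary structure under the applied loading (downward +):
  point load 95 at a = 1.07: Pa²(3L − a)/(6EI) = 562.5/EI
Flexibility coefficient — unit upward force at C: δ_{CC} = L³/(3EI) = 408.3/EI.
Compatibility at C: δ_0 − R_C·δ_{CC} = 0, so R_C = 562.5/408.3 = 1.377 kN.

R_C = 1.377 kN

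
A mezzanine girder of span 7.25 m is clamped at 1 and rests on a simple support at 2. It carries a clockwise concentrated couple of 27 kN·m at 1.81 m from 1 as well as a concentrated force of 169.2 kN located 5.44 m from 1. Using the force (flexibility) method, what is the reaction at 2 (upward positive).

Release the roller at 2. Primary structure: cantilever fixed at 1.
Free-end deflection of the primary structure under the applied loading (downward +):
  clockwise couple 27 at a = 1.81: M₀a(2L − a)/(2EI) = 310.1/EI
  point load 169.2 at a = 5.44: Pa²(3L − a)/(6EI) = 13611/EI
  δ_0 = 13921/EI
Flexibility coefficient — unit upward force at 2: δ_{22} = L³/(3EI) = 127/EI.
Compatibility at 2: δ_0 − R_2·δ_{22} = 0, so R_2 = 13921/127 = 109.6 kN.

R_2 = 109.6 kN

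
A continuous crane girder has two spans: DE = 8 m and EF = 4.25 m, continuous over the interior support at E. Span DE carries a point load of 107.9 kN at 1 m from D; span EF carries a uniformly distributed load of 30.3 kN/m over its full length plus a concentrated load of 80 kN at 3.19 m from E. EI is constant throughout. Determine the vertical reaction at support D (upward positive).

R_D = 85.39 kN

Release continuity at E by inserting a hinge; the redundant is the internal moment M_E. The primary structure is two simply-supported spans DE and EF.
Rotations at E on the released spans (each span's end-slope, ×1/EI):
  span DE: point load 107.9 at a = 1: Pab(L + a)/(6LEI) = 141.6/EI
  span EF: UDL 30.3: wL³/(24EI) = 96.92/EI
  span EF: point load 80 at a = 3.19: Pab(L + b)/(6LEI) = 56.33/EI
  relative rotation θ_0 = (141.6 + 153.2)/EI = 294.9/EI
A unit hogging moment at E produces rotation L₁/(3EI) + L₂/(3EI) = 4.083/EI.
Slope continuity at E: θ_0 = M_E·4.083/EI, so M_E = 294.9/4.083 = 72.21 kN·m (hogging).
Span DE, ΣM about D with M_E applied at E: R_E^{DE}·8 = 107.9 + 72.21, so R_E^{DE} = 22.51 kN and R_D = 107.9 − 22.51 = 85.39 kN.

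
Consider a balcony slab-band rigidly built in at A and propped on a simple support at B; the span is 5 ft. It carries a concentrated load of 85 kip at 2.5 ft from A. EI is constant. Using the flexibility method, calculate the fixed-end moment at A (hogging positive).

Choose R_B as the redundant. The primary structure is the cantilever fixed at A.
Free-end deflection of the primary structure under the applied loading (downward +):
  point load 85 at a = 2.5: Pa²(3L − a)/(6EI) = 1107/EI
Tip deflection under a unit load at B: L³/(3EI) = 41.67/EI.
The prop prevents deflection at B: R_B = δ_0/δ_{BB} = 1107/41.67 = 26.56 kip.
Moment equilibrium about A: M_A = Σ(load moments about A) − R_B·L = 212.5 − 26.56×5 = 79.69 kip·ft.

M_A = 79.69 kip·ft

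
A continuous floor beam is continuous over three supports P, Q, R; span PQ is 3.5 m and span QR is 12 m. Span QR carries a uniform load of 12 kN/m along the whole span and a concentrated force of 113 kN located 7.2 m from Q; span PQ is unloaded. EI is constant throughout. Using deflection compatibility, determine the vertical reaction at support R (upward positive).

Release continuity at Q by inserting a hinge; the redundant is the internal moment M_Q. The primary structure is two simply-supported spans PQ and QR.
Discontinuity in slope at Q on the released structure — sum the simple-span end rotations:
  span QR: UDL 12: wL³/(24EI) = 864/EI
  span QR: point load 113 at a = 7.2: Pab(L + b)/(6LEI) = 911.2/EI
  relative rotation θ_0 = (0 + 1775)/EI = 1775/EI
A unit hogging moment at Q produces rotation L₁/(3EI) + L₂/(3EI) = 5.167/EI.
Slope continuity at Q: θ_0 = M_Q·5.167/EI, so M_Q = 1775/5.167 = 343.6 kN·m (hogging).
Span QR, ΣM about R: R_Q^{QR}·12 = 1406 + 343.6, so R_Q^{QR} = 145.8 kN and R_R = 257 − 145.8 = 111.2 kN.

R_R = 111.2 kN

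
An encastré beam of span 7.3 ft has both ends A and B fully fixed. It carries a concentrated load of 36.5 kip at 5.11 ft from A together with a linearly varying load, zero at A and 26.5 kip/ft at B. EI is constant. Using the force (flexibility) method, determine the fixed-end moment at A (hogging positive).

M_A = 63.86 kip·ft

Take the two fixed-end moments M_A, M_B as redundants; the released structure is the simple span AB.
On the primary (simply-supported) span, the end slopes from the loading are:
  at A: point load 36.5 at a = 5.11: Pab(L + b)/(6LEI) = 88.5/EI
  at B: point load 36.5 at a = 5.11: Pab(L + a)/(6LEI) = 115.7/EI
  at A: triangular load, peak 26.5: 7w₀L³/(360EI) = 200.5/EI
  at B: triangular load, peak 26.5: w₀L³/(45EI) = 229.1/EI
  θ_A0 = 289/EI,  θ_B0 = 344.8/EI
Flexibility coefficients: a unit moment at one end gives L/(3EI) there and L/(6EI) at the far end, so f₁₁ = f₂₂ = 2.433/EI and f₁₂ = f₂₁ = 1.217/EI.
Compatibility — zero rotation at each built-in end:
  2.433 M_A + 1.217 M_B = 289
  1.217 M_A + 2.433 M_B = 344.8
Solving the pair gives M_A = 63.86 kip·ft and M_B = 109.8 kip·ft (hogging).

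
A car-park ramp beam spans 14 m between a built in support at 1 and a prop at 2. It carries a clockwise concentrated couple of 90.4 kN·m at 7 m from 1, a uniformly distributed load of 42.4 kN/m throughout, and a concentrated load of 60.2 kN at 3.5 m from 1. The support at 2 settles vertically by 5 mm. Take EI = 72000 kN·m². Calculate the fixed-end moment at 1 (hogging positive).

Take the reaction at 2 as the redundant and release it; the primary structure is a cantilever fixed at 1.
Primary-structure tip deflection at 2 by superposition:
  clockwise couple 90.4 at a = 7: M₀a(2L − a)/(2EI) = 6644/EI
  UDL 42.4: wL⁴/(8EI) = 203605/EI
  point load 60.2 at a = 3.5: Pa²(3L − a)/(6EI) = 4732/EI
  δ_0 = 214981/EI
Flexibility coefficient — unit upward force at 2: δ_{22} = L³/(3EI) = 914.7/EI.
With EI = 72000 kN·m²: δ_0 = 2.9858 m and δ_{22} = 0.012704 m/kN.
Compatibility — the beam at 2 must follow the support down by 0.005 m: δ_0 − R_2·δ_{22} = 0.005, so R_2 = (2.9858 − 0.005)/0.012704 = 234.6 kN.
Moment equilibrium about 1: M_1 = Σ(load moments about 1) − R_2·L = 4456 − 234.6×14 = 1171 kN·m.

M_1 = 1171 kN·m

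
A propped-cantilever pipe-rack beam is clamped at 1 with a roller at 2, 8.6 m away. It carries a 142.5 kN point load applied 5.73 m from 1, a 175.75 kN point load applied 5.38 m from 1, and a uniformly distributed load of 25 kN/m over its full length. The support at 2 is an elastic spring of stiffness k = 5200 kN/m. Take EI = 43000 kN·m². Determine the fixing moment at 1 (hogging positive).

M_1 = 732.3 kN·m

Choose R_2 as the redundant. The primary structure is the cantilever fixed at 1.
Primary-structure tip deflection at 2 by superposition:
  point load 142.5 at a = 5.73: Pa²(3L − a)/(6EI) = 15650/EI
  point load 175.75 at a = 5.38: Pa²(3L − a)/(6EI) = 17313/EI
  UDL 25: wL⁴/(8EI) = 17094/EI
  δ_0 = 50057/EI
Flexibility coefficient — unit upward force at 2: δ_{22} = L³/(3EI) = 212/EI.
With EI = 43000 kN·m²: δ_0 = 1.1641 m and δ_{22} = 0.004931 m/kN.
Compatibility — the spring shortens by R_2/k under the reaction it provides: δ_0 − R_2·δ_{22} = R_2/k. With 1/k = 0.000192 m/kN, R_2 = δ_0 / (δ_{22} + 1/k) = 1.1641 / (0.004931 + 0.000192) = 227.2 kN.
Moment equilibrium about 1: M_1 = Σ(load moments about 1) − R_2·L = 2687 − 227.2×8.6 = 732.3 kN·m.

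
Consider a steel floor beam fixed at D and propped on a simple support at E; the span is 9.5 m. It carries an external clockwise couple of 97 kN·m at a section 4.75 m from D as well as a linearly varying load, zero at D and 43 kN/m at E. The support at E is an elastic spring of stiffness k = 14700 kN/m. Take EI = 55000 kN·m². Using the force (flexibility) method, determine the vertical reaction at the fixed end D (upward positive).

R_D = 82.03 kN

Remove the prop at E; the released (primary) structure is a cantilever built in at D.
Deflection at E on the released cantilever, summing each load's contribution:
  clockwise couple 97 at a = 4.75: M₀a(2L − a)/(2EI) = 3283/EI
  triangular load, peak 43 at the free end: 11w₀L⁴/(120EI) = 32105/EI
  δ_0 = 35388/EI
Tip deflection under a unit load at E: L³/(3EI) = 285.8/EI.
With EI = 55000 kN·m²: δ_0 = 0.64342 m and δ_{EE} = 0.005196 m/kN.
Compatibility — the spring shortens by R_E/k under the reaction it provides: δ_0 − R_E·δ_{EE} = R_E/k. With 1/k = 0.000068 m/kN, R_E = δ_0 / (δ_{EE} + 1/k) = 0.64342 / (0.005196 + 0.000068) = 122.2 kN.
Vertical equilibrium: R_D = ΣP − R_E = 204.2 − 122.2 = 82.03 kN.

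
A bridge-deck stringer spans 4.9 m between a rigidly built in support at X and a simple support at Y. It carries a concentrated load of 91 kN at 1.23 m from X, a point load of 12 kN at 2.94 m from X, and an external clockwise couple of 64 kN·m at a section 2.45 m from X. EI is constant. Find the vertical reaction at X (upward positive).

R_X = 75.24 kN

Take the reaction at Y as the redundant and release it; the primary structure is a cantilever fixed at X.
Downward deflection at the released point Y due to the loads:
  point load 91 at a = 1.23: Pa²(3L − a)/(6EI) = 309.1/EI
  point load 12 at a = 2.94: Pa²(3L − a)/(6EI) = 203.3/EI
  clockwise couple 64 at a = 2.45: M₀a(2L − a)/(2EI) = 576.2/EI
  δ_0 = 1089/EI
Tip deflection under a unit load at Y: L³/(3EI) = 39.22/EI.
The prop prevents deflection at Y: R_Y = δ_0/δ_{YY} = 1089/39.22 = 27.76 kN.
Vertical equilibrium: R_X = ΣP − R_Y = 103 − 27.76 = 75.24 kN.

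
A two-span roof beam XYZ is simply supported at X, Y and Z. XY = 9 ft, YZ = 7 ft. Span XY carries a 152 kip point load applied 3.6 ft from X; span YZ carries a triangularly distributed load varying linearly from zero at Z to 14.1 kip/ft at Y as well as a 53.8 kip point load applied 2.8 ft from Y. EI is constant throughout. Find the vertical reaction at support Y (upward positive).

R_Y = 172 kip

Insert a hinge at Y; M_Y is the redundant, and each span becomes simply supported.
End slopes at the hinge Y, treating each span as simply supported:
  span XY: point load 152 at a = 3.6: Pab(L + a)/(6LEI) = 689.5/EI
  span YZ: triangular load, peak 14.1: w₀L³/(45EI) = 107.5/EI
  span YZ: point load 53.8 at a = 2.8: Pab(L + b)/(6LEI) = 168.7/EI
  relative rotation θ_0 = (689.5 + 276.2)/EI = 965.7/EI
A unit hogging moment at Y produces rotation L₁/(3EI) + L₂/(3EI) = 5.333/EI.
Compatibility: M_Y·(L₁+L₂)/(3EI) = θ_0, giving M_Y = 181.1 kip·ft (hogging).
Span XY, ΣM about X with M_Y applied at Y: R_Y^{XY}·9 = 547.2 + 181.1, so R_Y^{XY} = 80.92 kip and R_X = 152 − 80.92 = 71.08 kip.
Span YZ, ΣM about Z: R_Y^{YZ}·7 = 456.3 + 181.1, so R_Y^{YZ} = 91.05 kip and R_Z = 103.2 − 91.05 = 12.1 kip.
R_Y = 80.92 + 91.05 = 172 kip.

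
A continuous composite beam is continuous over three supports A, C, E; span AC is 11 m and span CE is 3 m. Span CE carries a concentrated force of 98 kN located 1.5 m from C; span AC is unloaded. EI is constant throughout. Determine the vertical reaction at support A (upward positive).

Take M_C as the redundant. Released structure: two simple spans AC and CE with a hinge at C.
End slopes at the hinge C, treating each span as simply supported:
  span CE: point load 98 at a = 1.5: Pab(L + b)/(6LEI) = 55.12/EI
  relative rotation θ_0 = (0 + 55.12)/EI = 55.12/EI
A unit hogging moment at C produces rotation L₁/(3EI) + L₂/(3EI) = 4.667/EI.
Slope continuity at C: θ_0 = M_C·4.667/EI, so M_C = 55.12/4.667 = 11.81 kN·m (hogging).
Span AC, ΣM about A with M_C applied at C: R_C^{AC}·11 = 0 + 11.81, so R_C^{AC} = 1.074 kN and R_A = 0 − 1.074 = -1.074 kN.

R_A = -1.074 kN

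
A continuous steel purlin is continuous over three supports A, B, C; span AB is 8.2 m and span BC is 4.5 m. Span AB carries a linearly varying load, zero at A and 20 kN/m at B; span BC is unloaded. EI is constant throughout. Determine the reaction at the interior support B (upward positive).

Take M_B as the redundant. Released structure: two simple spans AB and BC with a hinge at B.
Discontinuity in slope at B on the released structure — sum the simple-span end rotations:
  span AB: triangular load, peak 20: w₀L³/(45EI) = 245.1/EI
  relative rotation θ_0 = (245.1 + 0)/EI = 245.1/EI
A unit hogging moment at B produces rotation L₁/(3EI) + L₂/(3EI) = 4.233/EI.
Slope continuity at B: θ_0 = M_B·4.233/EI, so M_B = 245.1/4.233 = 57.89 kN·m (hogging).
Span AB, ΣM about A with M_B applied at B: R_B^{AB}·8.2 = 448.3 + 57.89, so R_B^{AB} = 61.73 kN and R_A = 82 − 61.73 = 20.27 kN.
Span BC, ΣM about C: R_B^{BC}·4.5 = 0 + 57.89, so R_B^{BC} = 12.86 kN and R_C = 0 − 12.86 = -12.86 kN.
R_B = 61.73 + 12.86 = 74.59 kN.

R_B = 74.59 kN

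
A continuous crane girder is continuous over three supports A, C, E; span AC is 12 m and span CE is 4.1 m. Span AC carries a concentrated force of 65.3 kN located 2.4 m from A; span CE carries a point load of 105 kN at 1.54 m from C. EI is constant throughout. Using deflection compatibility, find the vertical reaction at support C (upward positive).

R_C = 103.8 kN

Release continuity at C by inserting a hinge; the redundant is the internal moment M_C. The primary structure is two simply-supported spans AC and CE.
Rotations at C on the released spans (each span's end-slope, ×1/EI):
  span AC: point load 65.3 at a = 2.4: Pab(L + a)/(6LEI) = 300.9/EI
  span CE: point load 105 at a = 1.54: Pab(L + b)/(6LEI) = 112.1/EI
  relative rotation θ_0 = (300.9 + 112.1)/EI = 413/EI
A unit hogging moment at C produces rotation L₁/(3EI) + L₂/(3EI) = 5.367/EI.
Slope continuity at C: θ_0 = M_C·5.367/EI, so M_C = 413/5.367 = 76.95 kN·m (hogging).
Span AC, ΣM about A with M_C applied at C: R_C^{AC}·12 = 156.7 + 76.95, so R_C^{AC} = 19.47 kN and R_A = 65.3 − 19.47 = 45.83 kN.
Span CE, ΣM about E: R_C^{CE}·4.1 = 268.8 + 76.95, so R_C^{CE} = 84.33 kN and R_E = 105 − 84.33 = 20.67 kN.
R_C = 19.47 + 84.33 = 103.8 kN.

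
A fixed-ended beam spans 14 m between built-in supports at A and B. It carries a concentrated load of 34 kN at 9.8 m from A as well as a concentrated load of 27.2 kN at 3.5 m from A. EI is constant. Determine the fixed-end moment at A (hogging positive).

M_A = 83.54 kN·m

Release both end moments; the primary structure is a simply-supported span AB with redundants M_A and M_B.
On the primary (simply-supported) span, the end slopes from the loading are:
  at A: point load 34 at a = 9.8: Pab(L + b)/(6LEI) = 303.2/EI
  at B: point load 34 at a = 9.8: Pab(L + a)/(6LEI) = 396.5/EI
  at A: point load 27.2 at a = 3.5: Pab(L + b)/(6LEI) = 291.6/EI
  at B: point load 27.2 at a = 3.5: Pab(L + a)/(6LEI) = 208.2/EI
  θ_A0 = 594.8/EI,  θ_B0 = 604.8/EI
Flexibility coefficients: a unit moment at one end gives L/(3EI) there and L/(6EI) at the far end, so f₁₁ = f₂₂ = 4.667/EI and f₁₂ = f₂₁ = 2.333/EI.
Compatibility — zero rotation at each built-in end:
  4.667 M_A + 2.333 M_B = 594.8
  2.333 M_A + 4.667 M_B = 604.8
Solving the pair gives M_A = 83.54 kN·m and M_B = 87.82 kN·m (hogging).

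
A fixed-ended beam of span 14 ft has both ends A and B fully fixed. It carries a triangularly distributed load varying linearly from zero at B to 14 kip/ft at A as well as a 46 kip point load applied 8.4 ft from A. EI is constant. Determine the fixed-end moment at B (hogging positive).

Release both end moments; the primary structure is a simply-supported span AB with redundants M_A and M_B.
Simple-span end rotations at A and B under the given loads:
  at A: triangular load, peak 14: w₀L³/(45EI) = 853.7/EI
  at B: triangular load, peak 14: 7w₀L³/(360EI) = 747/EI
  at A: point load 46 at a = 8.4: Pab(L + b)/(6LEI) = 504.9/EI
  at B: point load 46 at a = 8.4: Pab(L + a)/(6LEI) = 577/EI
  θ_A0 = 1359/EI,  θ_B0 = 1324/EI
Flexibility coefficients: a unit moment at one end gives L/(3EI) there and L/(6EI) at the far end, so f₁₁ = f₂₂ = 4.667/EI and f₁₂ = f₂₁ = 2.333/EI.
Compatibility — zero rotation at each built-in end:
  4.667 M_A + 2.333 M_B = 1359
  2.333 M_A + 4.667 M_B = 1324
Solving the pair gives M_A = 199 kip·ft and M_B = 184.2 kip·ft (hogging).

M_B = 184.2 kip·ft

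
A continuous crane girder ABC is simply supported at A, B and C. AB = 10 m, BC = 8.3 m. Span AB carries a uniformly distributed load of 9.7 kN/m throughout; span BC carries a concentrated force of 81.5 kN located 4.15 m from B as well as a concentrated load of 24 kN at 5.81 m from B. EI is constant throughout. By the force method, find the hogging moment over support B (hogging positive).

M_B = 136.1 kN·m

Take M_B as the redundant. Released structure: two simple spans AB and BC with a hinge at B.
Rotations at B on the released spans (each span's end-slope, ×1/EI):
  span AB: UDL 9.7: wL³/(24EI) = 404.2/EI
  span BC: point load 81.5 at a = 4.15: Pab(L + b)/(6LEI) = 350.9/EI
  span BC: point load 24 at a = 5.81: Pab(L + b)/(6LEI) = 75.23/EI
  relative rotation θ_0 = (404.2 + 426.1)/EI = 830.3/EI
A unit hogging moment at B produces rotation L₁/(3EI) + L₂/(3EI) = 6.1/EI.
Slope continuity at B: θ_0 = M_B·6.1/EI, so M_B = 830.3/6.1 = 136.1 kN·m (hogging).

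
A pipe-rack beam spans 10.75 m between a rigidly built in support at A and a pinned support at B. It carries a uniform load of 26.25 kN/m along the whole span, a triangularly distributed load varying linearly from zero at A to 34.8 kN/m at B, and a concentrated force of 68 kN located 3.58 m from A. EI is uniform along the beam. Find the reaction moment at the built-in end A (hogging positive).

Choose R_B as the redundant. The primary structure is the cantilever fixed at A.
Primary-structure tip deflection at B by superposition:
  UDL 26.25: wL⁴/(8EI) = 43820/EI
  triangular load, peak 34.8 at the free end: 11w₀L⁴/(120EI) = 42601/EI
  point load 68 at a = 3.58: Pa²(3L − a)/(6EI) = 4164/EI
  δ_0 = 90586/EI
Flexibility coefficient — unit upward force at B: δ_{BB} = L³/(3EI) = 414.1/EI.
The prop prevents deflection at B: R_B = δ_0/δ_{BB} = 90586/414.1 = 218.8 kN.
Moment equilibrium about A: M_A = Σ(load moments about A) − R_B·L = 3101 − 218.8×10.75 = 749.1 kN·m.

M_A = 749.1 kN·m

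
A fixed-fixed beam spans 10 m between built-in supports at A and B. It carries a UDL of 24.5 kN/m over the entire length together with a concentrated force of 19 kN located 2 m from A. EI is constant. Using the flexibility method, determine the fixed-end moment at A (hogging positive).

Release both end moments; the primary structure is a simply-supported span AB with redundants M_A and M_B.
Simple-span end rotations at A and B under the given loads:
  at A: UDL 24.5: wL³/(24EI) = 1021/EI
  at B: UDL 24.5: wL³/(24EI) = 1021/EI
  at A: point load 19 at a = 2: Pab(L + b)/(6LEI) = 91.2/EI
  at B: point load 19 at a = 2: Pab(L + a)/(6LEI) = 60.8/EI
  θ_A0 = 1112/EI,  θ_B0 = 1082/EI
Flexibility coefficients: a unit moment at one end gives L/(3EI) there and L/(6EI) at the far end, so f₁₁ = f₂₂ = 3.333/EI and f₁₂ = f₂₁ = 1.667/EI.
Compatibility — zero rotation at each built-in end:
  3.333 M_A + 1.667 M_B = 1112
  1.667 M_A + 3.333 M_B = 1082
Solving the pair gives M_A = 228.5 kN·m and M_B = 210.2 kN·m (hogging).

M_A = 228.5 kN·m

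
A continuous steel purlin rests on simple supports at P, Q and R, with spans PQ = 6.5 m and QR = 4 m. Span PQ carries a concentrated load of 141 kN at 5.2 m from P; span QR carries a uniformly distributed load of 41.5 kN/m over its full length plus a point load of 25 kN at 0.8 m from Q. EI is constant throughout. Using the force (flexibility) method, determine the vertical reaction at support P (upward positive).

R_P = 9.922 kN

Release continuity at Q by inserting a hinge; the redundant is the internal moment M_Q. The primary structure is two simply-supported spans PQ and QR.
Rotations at Q on the released spans (each span's end-slope, ×1/EI):
  span PQ: point load 141 at a = 5.2: Pab(L + a)/(6LEI) = 285.9/EI
  span QR: UDL 41.5: wL³/(24EI) = 110.7/EI
  span QR: point load 25 at a = 0.8: Pab(L + b)/(6LEI) = 19.2/EI
  relative rotation θ_0 = (285.9 + 129.9)/EI = 415.8/EI
A unit hogging moment at Q produces rotation L₁/(3EI) + L₂/(3EI) = 3.5/EI.
Slope continuity at Q: θ_0 = M_Q·3.5/EI, so M_Q = 415.8/3.5 = 118.8 kN·m (hogging).
Span PQ, ΣM about P with M_Q applied at Q: R_Q^{PQ}·6.5 = 733.2 + 118.8, so R_Q^{PQ} = 131.1 kN and R_P = 141 − 131.1 = 9.922 kN.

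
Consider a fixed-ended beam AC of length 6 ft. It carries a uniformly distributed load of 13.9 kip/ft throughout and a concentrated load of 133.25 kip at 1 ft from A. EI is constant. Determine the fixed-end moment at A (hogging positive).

Take the two fixed-end moments M_A, M_C as redundants; the released structure is the simple span AC.
Simple-span end rotations at A and C under the given loads:
  at A: UDL 13.9: wL³/(24EI) = 125.1/EI
  at C: UDL 13.9: wL³/(24EI) = 125.1/EI
  at A: point load 133.25 at a = 1: Pab(L + b)/(6LEI) = 203.6/EI
  at C: point load 133.25 at a = 1: Pab(L + a)/(6LEI) = 129.5/EI
  θ_A0 = 328.7/EI,  θ_C0 = 254.6/EI
Flexibility coefficients: a unit moment at one end gives L/(3EI) there and L/(6EI) at the far end, so f₁₁ = f₂₂ = 2/EI and f₁₂ = f₂₁ = 1/EI.
Compatibility — zero rotation at each built-in end:
  2 M_A + 1 M_C = 328.7
  1 M_A + 2 M_C = 254.6
Solving the pair gives M_A = 134.2 kip·ft and M_C = 60.21 kip·ft (hogging).

M_A = 134.2 kip·ft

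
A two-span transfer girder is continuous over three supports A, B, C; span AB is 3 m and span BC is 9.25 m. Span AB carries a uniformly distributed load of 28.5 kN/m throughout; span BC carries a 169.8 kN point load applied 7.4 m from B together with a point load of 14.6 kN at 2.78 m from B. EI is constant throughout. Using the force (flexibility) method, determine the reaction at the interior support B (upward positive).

Take M_B as the redundant. Released structure: two simple spans AB and BC with a hinge at B.
End slopes at the hinge B, treating each span as simply supported:
  span AB: UDL 28.5: wL³/(24EI) = 32.06/EI
  span BC: point load 169.8 at a = 7.4: Pab(L + b)/(6LEI) = 464.9/EI
  span BC: point load 14.6 at a = 2.78: Pab(L + b)/(6LEI) = 74.38/EI
  relative rotation θ_0 = (32.06 + 539.3)/EI = 571.4/EI
A unit hogging moment at B produces rotation L₁/(3EI) + L₂/(3EI) = 4.083/EI.
Compatibility: M_B·(L₁+L₂)/(3EI) = θ_0, giving M_B = 139.9 kN·m (hogging).
Span AB, ΣM about A with M_B applied at B: R_B^{AB}·3 = 128.2 + 139.9, so R_B^{AB} = 89.39 kN and R_A = 85.5 − 89.39 = -3.891 kN.
Span BC, ΣM about C: R_B^{BC}·9.25 = 408.6 + 139.9, so R_B^{BC} = 59.3 kN and R_C = 184.4 − 59.3 = 125.1 kN.
R_B = 89.39 + 59.3 = 148.7 kN.

R_B = 148.7 kN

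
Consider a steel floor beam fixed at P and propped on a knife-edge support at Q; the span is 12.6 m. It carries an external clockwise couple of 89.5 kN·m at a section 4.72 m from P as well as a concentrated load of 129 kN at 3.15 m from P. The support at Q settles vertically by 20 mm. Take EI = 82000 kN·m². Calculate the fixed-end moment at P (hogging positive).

M_P = 305.4 kN·m

Choose R_Q as the redundant. The primary structure is the cantilever fixed at P.
Downward deflection at the released point Q due to the loads:
  clockwise couple 89.5 at a = 4.72: M₀a(2L − a)/(2EI) = 4326/EI
  point load 129 at a = 3.15: Pa²(3L − a)/(6EI) = 7392/EI
  δ_0 = 11718/EI
Flexibility coefficient — unit upward force at Q: δ_{QQ} = L³/(3EI) = 666.8/EI.
With EI = 82000 kN·m²: δ_0 = 0.1429 m and δ_{QQ} = 0.008132 m/kN.
Compatibility — the beam at Q must follow the support down by 0.02 m: δ_0 − R_Q·δ_{QQ} = 0.02, so R_Q = (0.1429 − 0.02)/0.008132 = 15.11 kN.
Moment equilibrium about P: M_P = Σ(load moments about P) − R_Q·L = 495.9 − 15.11×12.6 = 305.4 kN·m.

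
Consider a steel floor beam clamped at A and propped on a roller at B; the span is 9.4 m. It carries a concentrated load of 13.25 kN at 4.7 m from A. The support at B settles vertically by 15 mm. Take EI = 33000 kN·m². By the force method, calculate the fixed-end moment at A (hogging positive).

M_A = 40.16 kN·m

Remove the prop at B; the released (primary) structure is a cantilever built in at A.
Primary-structure tip deflection at B by superposition:
  point load 13.25 at a = 4.7: Pa²(3L − a)/(6EI) = 1146/EI
Flexibility coefficient — unit upward force at B: δ_{BB} = L³/(3EI) = 276.9/EI.
With EI = 33000 kN·m²: δ_0 = 0.034739 m and δ_{BB} = 0.00839 m/kN.
Compatibility — the beam at B must follow the support down by 0.015 m: δ_0 − R_B·δ_{BB} = 0.015, so R_B = (0.034739 − 0.015)/0.00839 = 2.353 kN.
Moment equilibrium about A: M_A = Σ(load moments about A) − R_B·L = 62.27 − 2.353×9.4 = 40.16 kN·m.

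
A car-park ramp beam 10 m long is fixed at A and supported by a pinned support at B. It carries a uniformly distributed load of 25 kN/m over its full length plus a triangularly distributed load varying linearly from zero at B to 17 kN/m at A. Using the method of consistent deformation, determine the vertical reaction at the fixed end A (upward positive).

Choose R_B as the redundant. The primary structure is the cantilever fixed at A.
Free-end deflection of the primary structure under the applied loading (downward +):
  UDL 25: wL⁴/(8EI) = 31250/EI
  triangular load, peak 17 at the fixed end: w₀L⁴/(30EI) = 5667/EI
  δ_0 = 36917/EI
Tip deflection under a unit load at B: L³/(3EI) = 333.3/EI.
Compatibility at B: δ_0 − R_B·δ_{BB} = 0, so R_B = 36917/333.3 = 110.8 kN.
Vertical equilibrium: R_A = ΣP − R_B = 335 − 110.8 = 224.2 kN.

R_A = 224.2 kN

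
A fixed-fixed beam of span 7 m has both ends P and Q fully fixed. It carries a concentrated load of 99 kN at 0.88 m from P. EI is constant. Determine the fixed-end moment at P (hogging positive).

Release both end moments; the primary structure is a simply-supported span PQ with redundants M_P and M_Q.
End rotations of the released simple span under the applied load (×1/EI):
  at P: point load 99 at a = 0.88: Pab(L + b)/(6LEI) = 166.6/EI
  at Q: point load 99 at a = 0.88: Pab(L + a)/(6LEI) = 100/EI
  θ_P0 = 166.6/EI,  θ_Q0 = 100/EI
Flexibility coefficients: a unit moment at one end gives L/(3EI) there and L/(6EI) at the far end, so f₁₁ = f₂₂ = 2.333/EI and f₁₂ = f₂₁ = 1.167/EI.
Compatibility — zero rotation at each built-in end:
  2.333 M_P + 1.167 M_Q = 166.6
  1.167 M_P + 2.333 M_Q = 100
Solving the pair gives M_P = 66.59 kN·m and M_Q = 9.575 kN·m (hogging).

M_P = 66.59 kN·m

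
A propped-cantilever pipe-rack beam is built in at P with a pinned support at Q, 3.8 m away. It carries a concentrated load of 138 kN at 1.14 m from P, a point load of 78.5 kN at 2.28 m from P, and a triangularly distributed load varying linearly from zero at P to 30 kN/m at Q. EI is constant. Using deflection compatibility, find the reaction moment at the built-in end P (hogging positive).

M_P = 169 kN·m

Release the roller at Q. Primary structure: cantilever fixed at P.
Primary-structure tip deflection at Q by superposition:
  point load 138 at a = 1.14: Pa²(3L − a)/(6EI) = 306.7/EI
  point load 78.5 at a = 2.28: Pa²(3L − a)/(6EI) = 620.3/EI
  triangular load, peak 30 at the free end: 11w₀L⁴/(120EI) = 573.4/EI
  δ_0 = 1500/EI
Flexibility coefficient — unit upward force at Q: δ_{QQ} = L³/(3EI) = 18.29/EI.
The prop prevents deflection at Q: R_Q = δ_0/δ_{QQ} = 1500/18.29 = 82.03 kN.
Moment equilibrium about P: M_P = Σ(load moments about P) − R_Q·L = 480.7 − 82.03×3.8 = 169 kN·m.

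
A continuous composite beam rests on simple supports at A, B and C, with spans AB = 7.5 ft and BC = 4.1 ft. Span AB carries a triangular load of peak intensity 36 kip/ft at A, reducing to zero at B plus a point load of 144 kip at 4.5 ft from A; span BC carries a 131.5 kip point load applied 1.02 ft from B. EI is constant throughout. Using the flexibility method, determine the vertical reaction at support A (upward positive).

Release continuity at B by inserting a hinge; the redundant is the internal moment M_B. The primary structure is two simply-supported spans AB and BC.
Discontinuity in slope at B on the released structure — sum the simple-span end rotations:
  span AB: triangular load, peak 36: 7w₀L³/(360EI) = 295.3/EI
  span AB: point load 144 at a = 4.5: Pab(L + a)/(6LEI) = 518.4/EI
  span BC: point load 131.5 at a = 1.02: Pab(L + b)/(6LEI) = 120.6/EI
  relative rotation θ_0 = (813.7 + 120.6)/EI = 934.3/EI
A unit hogging moment at B produces rotation L₁/(3EI) + L₂/(3EI) = 3.867/EI.
Slope continuity at B: θ_0 = M_B·3.867/EI, so M_B = 934.3/3.867 = 241.6 kip·ft (hogging).
Span AB, ΣM about A with M_B applied at B: R_B^{AB}·7.5 = 985.5 + 241.6, so R_B^{AB} = 163.6 kip and R_A = 279 − 163.6 = 115.4 kip.

R_A = 115.4 kip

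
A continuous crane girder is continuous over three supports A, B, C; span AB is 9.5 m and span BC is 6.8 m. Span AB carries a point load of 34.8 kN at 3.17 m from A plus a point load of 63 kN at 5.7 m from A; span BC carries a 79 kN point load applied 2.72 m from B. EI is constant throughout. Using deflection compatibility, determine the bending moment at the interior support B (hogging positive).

Take M_B as the redundant. Released structure: two simple spans AB and BC with a hinge at B.
Discontinuity in slope at B on the released structure — sum the simple-span end rotations:
  span AB: point load 34.8 at a = 3.17: Pab(L + a)/(6LEI) = 155.2/EI
  span AB: point load 63 at a = 5.7: Pab(L + a)/(6LEI) = 363.9/EI
  span BC: point load 79 at a = 2.72: Pab(L + b)/(6LEI) = 233.8/EI
  relative rotation θ_0 = (519.1 + 233.8)/EI = 752.9/EI
A unit hogging moment at B produces rotation L₁/(3EI) + L₂/(3EI) = 5.433/EI.
Compatibility: M_B·(L₁+L₂)/(3EI) = θ_0, giving M_B = 138.6 kN·m (hogging).

M_B = 138.6 kN·m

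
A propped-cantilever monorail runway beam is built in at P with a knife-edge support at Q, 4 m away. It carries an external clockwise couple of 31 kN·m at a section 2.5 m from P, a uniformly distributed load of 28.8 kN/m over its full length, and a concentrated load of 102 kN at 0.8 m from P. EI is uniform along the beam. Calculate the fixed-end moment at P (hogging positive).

M_P = 107.4 kN·m

Release the roller at Q. Primary structure: cantilever fixed at P.
Downward deflection at the released point Q due to the loads:
  clockwise couple 31 at a = 2.5: M₀a(2L − a)/(2EI) = 213.1/EI
  UDL 28.8: wL⁴/(8EI) = 921.6/EI
  point load 102 at a = 0.8: Pa²(3L − a)/(6EI) = 121.9/EI
  δ_0 = 1257/EI
Tip deflection under a unit load at Q: L³/(3EI) = 21.33/EI.
The prop prevents deflection at Q: R_Q = δ_0/δ_{QQ} = 1257/21.33 = 58.9 kN.
Moment equilibrium about P: M_P = Σ(load moments about P) − R_Q·L = 343 − 58.9×4 = 107.4 kN·m.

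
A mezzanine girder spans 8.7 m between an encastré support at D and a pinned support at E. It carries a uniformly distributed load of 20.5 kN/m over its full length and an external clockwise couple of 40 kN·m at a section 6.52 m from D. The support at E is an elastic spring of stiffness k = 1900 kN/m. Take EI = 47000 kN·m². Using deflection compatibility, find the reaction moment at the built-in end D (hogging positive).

Remove the prop at E; the released (primary) structure is a cantilever built in at D.
Downward deflection at the released point E due to the loads:
  UDL 20.5: wL⁴/(8EI) = 14681/EI
  clockwise couple 40 at a = 6.52: M₀a(2L − a)/(2EI) = 1419/EI
  δ_0 = 16099/EI
Flexibility coefficient — unit upward force at E: δ_{EE} = L³/(3EI) = 219.5/EI.
With EI = 47000 kN·m²: δ_0 = 0.34254 m and δ_{EE} = 0.00467 m/kN.
Compatibility — the spring shortens by R_E/k under the reaction it provides: δ_0 − R_E·δ_{EE} = R_E/k. With 1/k = 0.000526 m/kN, R_E = δ_0 / (δ_{EE} + 1/k) = 0.34254 / (0.00467 + 0.000526) = 65.92 kN.
Moment equilibrium about D: M_D = Σ(load moments about D) − R_E·L = 815.8 − 65.92×8.7 = 242.4 kN·m.

M_D = 242.4 kN·m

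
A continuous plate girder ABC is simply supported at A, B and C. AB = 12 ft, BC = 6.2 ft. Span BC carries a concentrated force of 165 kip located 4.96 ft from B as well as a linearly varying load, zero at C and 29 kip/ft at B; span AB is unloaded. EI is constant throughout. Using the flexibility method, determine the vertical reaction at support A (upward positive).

Insert a hinge at B; M_B is the redundant, and each span becomes simply supported.
Discontinuity in slope at B on the released structure — sum the simple-span end rotations:
  span BC: point load 165 at a = 4.96: Pab(L + b)/(6LEI) = 203/EI
  span BC: triangular load, peak 29: w₀L³/(45EI) = 153.6/EI
  relative rotation θ_0 = (0 + 356.6)/EI = 356.6/EI
A unit hogging moment at B produces rotation L₁/(3EI) + L₂/(3EI) = 6.067/EI.
Compatibility: M_B·(L₁+L₂)/(3EI) = θ_0, giving M_B = 58.77 kip·ft (hogging).
Span AB, ΣM about A with M_B applied at B: R_B^{AB}·12 = 0 + 58.77, so R_B^{AB} = 4.898 kip and R_A = 0 − 4.898 = -4.898 kip.

R_A = -4.898 kip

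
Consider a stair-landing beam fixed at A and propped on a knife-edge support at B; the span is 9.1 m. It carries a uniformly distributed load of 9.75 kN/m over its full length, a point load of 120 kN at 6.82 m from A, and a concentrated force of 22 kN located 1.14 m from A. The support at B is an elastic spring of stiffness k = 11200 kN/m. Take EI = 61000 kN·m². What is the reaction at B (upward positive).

Release the roller at B. Primary structure: cantilever fixed at A.
Free-end deflection of the primary structure under the applied loading (downward +):
  UDL 9.75: wL⁴/(8EI) = 8358/EI
  point load 120 at a = 6.82: Pa²(3L − a)/(6EI) = 19051/EI
  point load 22 at a = 1.14: Pa²(3L − a)/(6EI) = 124.7/EI
  δ_0 = 27534/EI
Flexibility coefficient — unit upward force at B: δ_{BB} = L³/(3EI) = 251.2/EI.
With EI = 61000 kN·m²: δ_0 = 0.45137 m and δ_{BB} = 0.004118 m/kN.
Compatibility — the spring shortens by R_B/k under the reaction it provides: δ_0 − R_B·δ_{BB} = R_B/k. With 1/k = 0.000089 m/kN, R_B = δ_0 / (δ_{BB} + 1/k) = 0.45137 / (0.004118 + 0.000089) = 107.3 kN.

R_B = 107.3 kN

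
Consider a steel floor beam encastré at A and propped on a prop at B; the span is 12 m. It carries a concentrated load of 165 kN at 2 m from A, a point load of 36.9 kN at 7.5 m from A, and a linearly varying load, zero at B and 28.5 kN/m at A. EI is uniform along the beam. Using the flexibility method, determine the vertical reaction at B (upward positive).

Remove the prop at B; the released (primary) structure is a cantilever built in at A.
Downward deflection at the released point B due to the loads:
  point load 165 at a = 2: Pa²(3L − a)/(6EI) = 3740/EI
  point load 36.9 at a = 7.5: Pa²(3L − a)/(6EI) = 9859/EI
  triangular load, peak 28.5 at the fixed end: w₀L⁴/(30EI) = 19699/EI
  δ_0 = 33298/EI
Tip deflection under a unit load at B: L³/(3EI) = 576/EI.
Compatibility at B: δ_0 − R_B·δ_{BB} = 0, so R_B = 33298/576 = 57.81 kN.

R_B = 57.81 kN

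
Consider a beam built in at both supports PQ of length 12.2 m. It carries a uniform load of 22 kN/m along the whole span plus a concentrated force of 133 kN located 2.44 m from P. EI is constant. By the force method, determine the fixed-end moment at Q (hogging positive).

M_Q = 324.8 kN·m

Release both end moments; the primary structure is a simply-supported span PQ with redundants M_P and M_Q.
End rotations of the released simple span under the applied load (×1/EI):
  at P: UDL 22: wL³/(24EI) = 1665/EI
  at Q: UDL 22: wL³/(24EI) = 1665/EI
  at P: point load 133 at a = 2.44: Pab(L + b)/(6LEI) = 950.2/EI
  at Q: point load 133 at a = 2.44: Pab(L + a)/(6LEI) = 633.5/EI
  θ_P0 = 2615/EI,  θ_Q0 = 2298/EI
Flexibility coefficients: a unit moment at one end gives L/(3EI) there and L/(6EI) at the far end, so f₁₁ = f₂₂ = 4.067/EI and f₁₂ = f₂₁ = 2.033/EI.
Compatibility — zero rotation at each built-in end:
  4.067 M_P + 2.033 M_Q = 2615
  2.033 M_P + 4.067 M_Q = 2298
Solving the pair gives M_P = 480.6 kN·m and M_Q = 324.8 kN·m (hogging).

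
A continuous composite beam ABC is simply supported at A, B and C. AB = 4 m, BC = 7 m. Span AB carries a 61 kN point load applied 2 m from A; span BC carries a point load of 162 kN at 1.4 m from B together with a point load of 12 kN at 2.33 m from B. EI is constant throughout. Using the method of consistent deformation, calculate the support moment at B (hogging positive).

M_B = 130.4 kN·m

Insert a hinge at B; M_B is the redundant, and each span becomes simply supported.
End slopes at the hinge B, treating each span as simply supported:
  span AB: point load 61 at a = 2: Pab(L + a)/(6LEI) = 61/EI
  span BC: point load 162 at a = 1.4: Pab(L + b)/(6LEI) = 381/EI
  span BC: point load 12 at a = 2.33: Pab(L + b)/(6LEI) = 36.28/EI
  relative rotation θ_0 = (61 + 417.3)/EI = 478.3/EI
A unit hogging moment at B produces rotation L₁/(3EI) + L₂/(3EI) = 3.667/EI.
Compatibility: M_B·(L₁+L₂)/(3EI) = θ_0, giving M_B = 130.4 kN·m (hogging).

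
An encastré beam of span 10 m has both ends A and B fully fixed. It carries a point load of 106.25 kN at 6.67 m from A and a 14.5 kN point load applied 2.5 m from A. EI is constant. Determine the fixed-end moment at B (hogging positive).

Take the two fixed-end moments M_A, M_B as redundants; the released structure is the simple span AB.
End rotations of the released simple span under the applied load (×1/EI):
  at A: point load 106.25 at a = 6.67: Pab(L + b)/(6LEI) = 524.3/EI
  at B: point load 106.25 at a = 6.67: Pab(L + a)/(6LEI) = 655.7/EI
  at A: point load 14.5 at a = 2.5: Pab(L + b)/(6LEI) = 79.3/EI
  at B: point load 14.5 at a = 2.5: Pab(L + a)/(6LEI) = 56.64/EI
  θ_A0 = 603.6/EI,  θ_B0 = 712.3/EI
Flexibility coefficients: a unit moment at one end gives L/(3EI) there and L/(6EI) at the far end, so f₁₁ = f₂₂ = 3.333/EI and f₁₂ = f₂₁ = 1.667/EI.
Compatibility — zero rotation at each built-in end:
  3.333 M_A + 1.667 M_B = 603.6
  1.667 M_A + 3.333 M_B = 712.3
Solving the pair gives M_A = 98.98 kN·m and M_B = 164.2 kN·m (hogging).

M_B = 164.2 kN·m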